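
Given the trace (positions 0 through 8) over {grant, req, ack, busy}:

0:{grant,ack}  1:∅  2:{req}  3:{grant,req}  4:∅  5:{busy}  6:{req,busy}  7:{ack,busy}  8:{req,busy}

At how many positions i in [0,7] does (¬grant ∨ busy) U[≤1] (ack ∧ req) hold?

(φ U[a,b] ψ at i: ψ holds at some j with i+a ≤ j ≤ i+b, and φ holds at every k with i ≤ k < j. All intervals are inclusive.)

0

Evaluate at each i in [0,7]:
  i=0: ✗ (no rhs in [0,1])
  i=1: ✗ (no rhs in [1,2])
  i=2: ✗ (no rhs in [2,3])
  i=3: ✗ (no rhs in [3,4])
  i=4: ✗ (no rhs in [4,5])
  i=5: ✗ (no rhs in [5,6])
  i=6: ✗ (no rhs in [6,7])
  i=7: ✗ (no rhs in [7,8])
Positions where it holds: {} → 0.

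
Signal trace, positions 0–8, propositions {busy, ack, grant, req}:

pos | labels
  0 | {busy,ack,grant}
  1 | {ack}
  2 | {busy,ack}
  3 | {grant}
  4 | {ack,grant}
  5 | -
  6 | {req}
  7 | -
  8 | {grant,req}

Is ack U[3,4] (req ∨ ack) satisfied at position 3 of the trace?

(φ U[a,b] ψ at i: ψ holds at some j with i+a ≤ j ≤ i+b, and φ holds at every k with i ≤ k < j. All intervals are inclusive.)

No

Need some j in [6,7] with (req ∨ ack), and ack at every k in [3,j-1].
  j=6: (req ∨ ack) holds, but ack fails at k=3 → not this j.
  j=7: (req ∨ ack) false.
No j in the window works → until fails.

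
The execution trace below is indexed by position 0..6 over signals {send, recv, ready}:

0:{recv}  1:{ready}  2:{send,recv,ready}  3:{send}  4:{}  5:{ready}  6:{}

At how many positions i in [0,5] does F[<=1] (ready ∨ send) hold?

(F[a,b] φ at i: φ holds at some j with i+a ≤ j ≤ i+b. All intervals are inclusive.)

Evaluate at each i in [0,5]:
  i=0: ✓ (witness j=1)
  i=1: ✓ (witness j=1)
  i=2: ✓ (witness j=2)
  i=3: ✓ (witness j=3)
  i=4: ✓ (witness j=5)
  i=5: ✓ (witness j=5)
Positions where it holds: {0, 1, 2, 3, 4, 5} → 6.

6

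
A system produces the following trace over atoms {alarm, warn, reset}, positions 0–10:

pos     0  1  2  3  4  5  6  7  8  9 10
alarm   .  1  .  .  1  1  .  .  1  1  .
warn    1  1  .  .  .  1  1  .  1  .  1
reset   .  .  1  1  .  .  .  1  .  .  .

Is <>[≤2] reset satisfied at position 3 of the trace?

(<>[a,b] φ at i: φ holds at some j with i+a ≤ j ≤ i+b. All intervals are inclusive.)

Holds

Check reset at each j in [3,5]:
  j=3: true
  j=4: false
  j=5: false
Found at j=3 → formula holds.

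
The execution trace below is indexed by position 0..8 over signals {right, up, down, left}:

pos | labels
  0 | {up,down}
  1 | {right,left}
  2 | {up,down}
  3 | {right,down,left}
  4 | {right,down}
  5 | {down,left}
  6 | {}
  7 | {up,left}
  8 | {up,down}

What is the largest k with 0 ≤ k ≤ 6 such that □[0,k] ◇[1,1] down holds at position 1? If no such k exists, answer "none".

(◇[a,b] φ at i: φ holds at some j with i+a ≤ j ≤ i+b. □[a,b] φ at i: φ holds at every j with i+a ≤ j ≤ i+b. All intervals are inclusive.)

◇[1,1] down must hold from j=1 onward; find where it first fails.
  j=1: holds
  j=2: holds
  j=3: holds
  j=4: holds
  j=5: fails
Holds on [1,4], so largest k = 3.

3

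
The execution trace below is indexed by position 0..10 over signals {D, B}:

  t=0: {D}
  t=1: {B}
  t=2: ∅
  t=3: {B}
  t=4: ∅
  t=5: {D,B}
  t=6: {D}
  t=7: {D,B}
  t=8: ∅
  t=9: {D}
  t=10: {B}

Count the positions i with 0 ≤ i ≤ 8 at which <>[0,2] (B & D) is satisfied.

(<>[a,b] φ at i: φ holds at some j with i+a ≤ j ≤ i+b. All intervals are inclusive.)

Evaluate at each i in [0,8]:
  i=0: ✗ (none in [0,2])
  i=1: ✗ (none in [1,3])
  i=2: ✗ (none in [2,4])
  i=3: ✓ (witness j=5)
  i=4: ✓ (witness j=5)
  i=5: ✓ (witness j=5)
  i=6: ✓ (witness j=7)
  i=7: ✓ (witness j=7)
  i=8: ✗ (none in [8,10])
Positions where it holds: {3, 4, 5, 6, 7} → 5.

5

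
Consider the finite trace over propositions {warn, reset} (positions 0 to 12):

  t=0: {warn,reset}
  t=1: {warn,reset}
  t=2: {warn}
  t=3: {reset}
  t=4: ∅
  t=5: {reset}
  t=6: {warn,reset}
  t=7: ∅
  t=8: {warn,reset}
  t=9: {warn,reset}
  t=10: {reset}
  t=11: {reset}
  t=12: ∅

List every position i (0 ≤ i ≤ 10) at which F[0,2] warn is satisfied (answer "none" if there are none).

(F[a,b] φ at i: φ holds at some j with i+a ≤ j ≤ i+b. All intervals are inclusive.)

0, 1, 2, 4, 5, 6, 7, 8, 9

Evaluate at each i in [0,10]:
  i=0: ✓ (witness j=0)
  i=1: ✓ (witness j=1)
  i=2: ✓ (witness j=2)
  i=3: ✗ (none in [3,5])
  i=4: ✓ (witness j=6)
  i=5: ✓ (witness j=6)
  i=6: ✓ (witness j=6)
  i=7: ✓ (witness j=8)
  i=8: ✓ (witness j=8)
  i=9: ✓ (witness j=9)
  i=10: ✗ (none in [10,12])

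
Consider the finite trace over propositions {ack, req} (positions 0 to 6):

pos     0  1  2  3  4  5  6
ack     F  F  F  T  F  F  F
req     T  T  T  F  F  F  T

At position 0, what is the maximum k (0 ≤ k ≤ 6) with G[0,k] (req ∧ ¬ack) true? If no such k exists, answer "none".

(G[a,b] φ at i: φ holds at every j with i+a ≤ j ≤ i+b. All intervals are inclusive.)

2

(req ∧ ¬ack) must hold from j=0 onward; find where it first fails.
  j=0: holds
  j=1: holds
  j=2: holds
  j=3: fails
Holds on [0,2], so largest k = 2.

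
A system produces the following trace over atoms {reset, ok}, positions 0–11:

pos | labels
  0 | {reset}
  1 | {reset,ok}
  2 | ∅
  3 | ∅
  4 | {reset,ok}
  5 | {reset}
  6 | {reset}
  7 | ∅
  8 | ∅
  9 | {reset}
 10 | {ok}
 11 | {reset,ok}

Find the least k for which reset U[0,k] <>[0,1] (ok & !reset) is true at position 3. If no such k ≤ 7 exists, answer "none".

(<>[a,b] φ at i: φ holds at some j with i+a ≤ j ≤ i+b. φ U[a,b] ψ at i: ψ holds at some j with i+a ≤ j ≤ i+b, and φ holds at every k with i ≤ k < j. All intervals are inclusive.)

none

Need earliest j ≥ 3 with <>[0,1] (ok & !reset), and reset at every k in [3,j-1].
  j=3: rhs fails.
  j=4: rhs fails.
  j=5: rhs fails.
  j=6: rhs fails.
  j=7: rhs fails.
  j=8: rhs fails.
  j=9: rhs holds but lhs fails at k=3.
  j=10: rhs holds but lhs fails at k=3.
No witness within the range → none.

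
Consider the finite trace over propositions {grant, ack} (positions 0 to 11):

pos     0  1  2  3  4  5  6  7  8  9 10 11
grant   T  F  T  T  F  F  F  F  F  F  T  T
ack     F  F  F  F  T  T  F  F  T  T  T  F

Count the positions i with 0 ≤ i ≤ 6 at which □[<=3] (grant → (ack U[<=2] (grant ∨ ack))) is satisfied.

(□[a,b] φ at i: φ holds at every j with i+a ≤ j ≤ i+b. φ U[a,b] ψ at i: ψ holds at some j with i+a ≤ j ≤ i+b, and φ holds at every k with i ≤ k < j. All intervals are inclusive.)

Evaluate at each i in [0,6]:
  i=0: ✓ (all of [0,3])
  i=1: ✓ (all of [1,4])
  i=2: ✓ (all of [2,5])
  i=3: ✓ (all of [3,6])
  i=4: ✓ (all of [4,7])
  i=5: ✓ (all of [5,8])
  i=6: ✓ (all of [6,9])
Positions where it holds: {0, 1, 2, 3, 4, 5, 6} → 7.

7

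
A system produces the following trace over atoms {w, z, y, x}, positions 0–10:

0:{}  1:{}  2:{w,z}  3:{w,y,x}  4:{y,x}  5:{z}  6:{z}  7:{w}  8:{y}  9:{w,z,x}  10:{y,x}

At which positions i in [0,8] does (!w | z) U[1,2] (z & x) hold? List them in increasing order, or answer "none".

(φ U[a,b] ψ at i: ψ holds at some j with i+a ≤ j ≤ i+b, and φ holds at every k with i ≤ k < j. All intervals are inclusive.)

Evaluate at each i in [0,8]:
  i=0: ✗ (no rhs in [1,2])
  i=1: ✗ (no rhs in [2,3])
  i=2: ✗ (no rhs in [3,4])
  i=3: ✗ (no rhs in [4,5])
  i=4: ✗ (no rhs in [5,6])
  i=5: ✗ (no rhs in [6,7])
  i=6: ✗ (no rhs in [7,8])
  i=7: ✗ (lhs fails at k=7 before rhs at j=9)
  i=8: ✓ (rhs at j=9; lhs holds on [8,8])

8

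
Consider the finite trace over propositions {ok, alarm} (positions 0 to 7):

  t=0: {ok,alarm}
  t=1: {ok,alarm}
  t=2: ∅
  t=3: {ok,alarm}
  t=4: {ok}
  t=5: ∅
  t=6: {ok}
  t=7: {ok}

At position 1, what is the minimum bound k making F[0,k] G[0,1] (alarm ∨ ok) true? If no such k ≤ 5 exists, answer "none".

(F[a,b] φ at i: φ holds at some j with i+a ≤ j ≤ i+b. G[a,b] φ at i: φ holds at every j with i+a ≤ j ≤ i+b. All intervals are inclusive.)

2

Scan j = 1,2,… for G[0,1] (alarm ∨ ok):
  j=1: fails
  j=2: fails
  j=3: holds
First hit at j=3, so smallest k = 3-1 = 2.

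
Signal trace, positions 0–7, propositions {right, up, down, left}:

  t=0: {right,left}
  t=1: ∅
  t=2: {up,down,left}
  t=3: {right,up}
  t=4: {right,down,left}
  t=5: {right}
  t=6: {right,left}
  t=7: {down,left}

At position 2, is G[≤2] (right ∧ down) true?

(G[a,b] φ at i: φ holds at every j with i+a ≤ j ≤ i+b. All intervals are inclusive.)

False

Check (right ∧ down) at every j in [2,4]:
  j=2: false
  j=3: false
  j=4: true
Fails at j=2 → formula fails.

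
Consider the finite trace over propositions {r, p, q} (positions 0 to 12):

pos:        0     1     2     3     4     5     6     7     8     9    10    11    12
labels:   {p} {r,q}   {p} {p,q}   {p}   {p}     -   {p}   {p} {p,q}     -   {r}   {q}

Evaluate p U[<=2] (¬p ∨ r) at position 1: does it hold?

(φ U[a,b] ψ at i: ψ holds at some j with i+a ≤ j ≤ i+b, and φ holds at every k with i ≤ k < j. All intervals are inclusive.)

Holds

Need some j in [1,3] with (¬p ∨ r), and p at every k in [1,j-1].
  j=1: (¬p ∨ r) holds; no prefix to check → satisfied.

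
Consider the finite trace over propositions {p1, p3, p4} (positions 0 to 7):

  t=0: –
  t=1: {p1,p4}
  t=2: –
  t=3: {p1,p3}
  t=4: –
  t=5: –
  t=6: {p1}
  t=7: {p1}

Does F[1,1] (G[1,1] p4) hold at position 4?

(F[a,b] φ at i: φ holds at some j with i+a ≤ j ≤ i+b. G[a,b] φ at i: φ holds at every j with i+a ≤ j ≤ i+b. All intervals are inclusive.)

False

Check G[1,1] p4 at each j in [5,5]:
  j=5: fails at 6
No position in the window satisfies it → formula fails.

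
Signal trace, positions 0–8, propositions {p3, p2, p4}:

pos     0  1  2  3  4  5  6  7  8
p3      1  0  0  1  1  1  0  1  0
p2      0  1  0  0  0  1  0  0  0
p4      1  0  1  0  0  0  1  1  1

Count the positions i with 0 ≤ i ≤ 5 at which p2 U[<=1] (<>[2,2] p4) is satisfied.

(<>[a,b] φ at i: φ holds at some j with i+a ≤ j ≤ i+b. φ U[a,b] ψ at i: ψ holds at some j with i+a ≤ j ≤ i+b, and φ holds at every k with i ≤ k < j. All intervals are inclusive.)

3

Evaluate at each i in [0,5]:
  i=0: ✓ (rhs at j=0)
  i=1: ✗ (no rhs in [1,2])
  i=2: ✗ (no rhs in [2,3])
  i=3: ✗ (lhs fails at k=3 before rhs at j=4)
  i=4: ✓ (rhs at j=4)
  i=5: ✓ (rhs at j=5)
Positions where it holds: {0, 4, 5} → 3.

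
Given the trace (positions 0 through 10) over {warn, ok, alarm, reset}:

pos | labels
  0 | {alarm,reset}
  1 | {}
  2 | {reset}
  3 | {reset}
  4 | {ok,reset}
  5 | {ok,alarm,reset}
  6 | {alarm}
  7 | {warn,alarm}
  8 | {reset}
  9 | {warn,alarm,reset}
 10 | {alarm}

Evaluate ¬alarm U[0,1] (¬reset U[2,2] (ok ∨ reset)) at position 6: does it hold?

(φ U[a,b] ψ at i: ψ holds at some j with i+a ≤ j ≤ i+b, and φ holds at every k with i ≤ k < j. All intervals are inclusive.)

Holds

Need some j in [6,7] with (¬reset U[2,2] (ok ∨ reset)), and ¬alarm at every k in [6,j-1].
  j=6: (¬reset U[2,2] (ok ∨ reset)) holds; no prefix to check → satisfied.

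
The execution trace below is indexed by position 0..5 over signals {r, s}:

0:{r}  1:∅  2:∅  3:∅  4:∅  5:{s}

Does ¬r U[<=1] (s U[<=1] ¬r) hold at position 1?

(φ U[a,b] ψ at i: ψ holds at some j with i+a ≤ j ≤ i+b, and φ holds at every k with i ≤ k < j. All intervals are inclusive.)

Need some j in [1,2] with (s U[<=1] ¬r), and ¬r at every k in [1,j-1].
  j=1: (s U[<=1] ¬r) holds; no prefix to check → satisfied.

True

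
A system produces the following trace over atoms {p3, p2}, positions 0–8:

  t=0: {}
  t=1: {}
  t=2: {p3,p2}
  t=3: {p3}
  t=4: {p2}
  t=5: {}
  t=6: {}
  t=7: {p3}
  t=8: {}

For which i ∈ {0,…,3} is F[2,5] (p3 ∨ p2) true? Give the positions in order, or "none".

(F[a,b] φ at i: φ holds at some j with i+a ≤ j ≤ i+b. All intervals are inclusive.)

Evaluate at each i in [0,3]:
  i=0: ✓ (witness j=2)
  i=1: ✓ (witness j=3)
  i=2: ✓ (witness j=4)
  i=3: ✓ (witness j=7)

0, 1, 2, 3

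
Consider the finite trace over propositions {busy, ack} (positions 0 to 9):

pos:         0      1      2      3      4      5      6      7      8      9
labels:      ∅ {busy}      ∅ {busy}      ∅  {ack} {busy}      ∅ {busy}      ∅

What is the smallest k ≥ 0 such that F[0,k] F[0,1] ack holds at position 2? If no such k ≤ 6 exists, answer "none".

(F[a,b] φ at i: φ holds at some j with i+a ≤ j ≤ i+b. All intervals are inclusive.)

Scan j = 2,3,… for F[0,1] ack:
  j=2: fails
  j=3: fails
  j=4: holds
First hit at j=4, so smallest k = 4-2 = 2.

2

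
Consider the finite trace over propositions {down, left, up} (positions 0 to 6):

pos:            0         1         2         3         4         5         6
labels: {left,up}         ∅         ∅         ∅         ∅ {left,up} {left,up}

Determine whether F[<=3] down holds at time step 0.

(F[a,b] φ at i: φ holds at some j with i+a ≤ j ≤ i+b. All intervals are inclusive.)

Check down at each j in [0,3]:
  j=0: false
  j=1: false
  j=2: false
  j=3: false
No position in the window satisfies it → formula fails.

False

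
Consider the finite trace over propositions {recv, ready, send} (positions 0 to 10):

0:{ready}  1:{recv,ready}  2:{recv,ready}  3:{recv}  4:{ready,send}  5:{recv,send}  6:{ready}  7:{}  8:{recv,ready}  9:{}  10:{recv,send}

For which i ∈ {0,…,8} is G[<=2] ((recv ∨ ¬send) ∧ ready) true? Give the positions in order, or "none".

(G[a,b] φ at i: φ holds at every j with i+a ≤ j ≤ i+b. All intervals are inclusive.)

Evaluate at each i in [0,8]:
  i=0: ✓ (all of [0,2])
  i=1: ✗ (fails at j=3)
  i=2: ✗ (fails at j=3)
  i=3: ✗ (fails at j=3)
  i=4: ✗ (fails at j=4)
  i=5: ✗ (fails at j=5)
  i=6: ✗ (fails at j=7)
  i=7: ✗ (fails at j=7)
  i=8: ✗ (fails at j=9)

0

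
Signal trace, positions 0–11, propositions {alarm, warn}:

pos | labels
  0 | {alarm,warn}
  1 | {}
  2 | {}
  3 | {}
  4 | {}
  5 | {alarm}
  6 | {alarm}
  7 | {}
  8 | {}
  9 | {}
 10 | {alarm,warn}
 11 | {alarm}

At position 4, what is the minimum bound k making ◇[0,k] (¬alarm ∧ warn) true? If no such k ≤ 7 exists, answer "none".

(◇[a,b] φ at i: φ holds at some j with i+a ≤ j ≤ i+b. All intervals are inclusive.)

Scan j = 4,5,… for (¬alarm ∧ warn):
  j=4: fails
  j=5: fails
  j=6: fails
  j=7: fails
  j=8: fails
  j=9: fails
  j=10: fails
  j=11: fails
No j in [4,11] satisfies it → none.

none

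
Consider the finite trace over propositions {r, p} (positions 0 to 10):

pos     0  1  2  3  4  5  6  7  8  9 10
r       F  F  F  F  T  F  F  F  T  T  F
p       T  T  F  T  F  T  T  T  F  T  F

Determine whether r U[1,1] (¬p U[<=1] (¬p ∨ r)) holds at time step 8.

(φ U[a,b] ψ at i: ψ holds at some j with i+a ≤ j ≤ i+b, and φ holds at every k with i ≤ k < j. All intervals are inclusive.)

Need some j in [9,9] with (¬p U[<=1] (¬p ∨ r)), and r at every k in [8,j-1].
  j=9: (¬p U[<=1] (¬p ∨ r)) holds; r holds at every k in [8,8] → satisfied.

Holds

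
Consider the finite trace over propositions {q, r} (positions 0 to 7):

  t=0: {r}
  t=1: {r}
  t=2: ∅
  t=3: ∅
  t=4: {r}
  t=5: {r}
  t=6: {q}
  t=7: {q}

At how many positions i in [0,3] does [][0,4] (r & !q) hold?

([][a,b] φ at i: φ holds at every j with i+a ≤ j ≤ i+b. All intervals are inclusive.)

Evaluate at each i in [0,3]:
  i=0: ✗ (fails at j=2)
  i=1: ✗ (fails at j=2)
  i=2: ✗ (fails at j=2)
  i=3: ✗ (fails at j=3)
Positions where it holds: {} → 0.

0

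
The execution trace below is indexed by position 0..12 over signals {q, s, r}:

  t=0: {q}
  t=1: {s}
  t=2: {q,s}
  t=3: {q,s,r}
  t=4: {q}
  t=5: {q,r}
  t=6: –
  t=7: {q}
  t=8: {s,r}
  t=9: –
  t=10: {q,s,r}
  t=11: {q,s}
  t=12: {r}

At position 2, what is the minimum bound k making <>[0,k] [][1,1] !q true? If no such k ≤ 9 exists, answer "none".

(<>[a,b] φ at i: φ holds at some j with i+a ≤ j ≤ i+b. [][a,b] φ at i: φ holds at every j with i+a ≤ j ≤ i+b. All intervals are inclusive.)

3

Scan j = 2,3,… for [][1,1] !q:
  j=2: fails
  j=3: fails
  j=4: fails
  j=5: holds
First hit at j=5, so smallest k = 5-2 = 3.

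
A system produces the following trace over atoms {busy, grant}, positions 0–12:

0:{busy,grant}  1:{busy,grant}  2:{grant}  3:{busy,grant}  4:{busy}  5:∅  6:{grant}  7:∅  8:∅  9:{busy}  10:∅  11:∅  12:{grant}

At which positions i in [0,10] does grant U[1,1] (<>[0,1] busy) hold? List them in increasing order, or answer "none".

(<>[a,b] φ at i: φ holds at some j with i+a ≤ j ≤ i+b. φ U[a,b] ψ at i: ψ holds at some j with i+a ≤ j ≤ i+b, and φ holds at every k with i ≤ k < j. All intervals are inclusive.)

Evaluate at each i in [0,10]:
  i=0: ✓ (rhs at j=1; lhs holds on [0,0])
  i=1: ✓ (rhs at j=2; lhs holds on [1,1])
  i=2: ✓ (rhs at j=3; lhs holds on [2,2])
  i=3: ✓ (rhs at j=4; lhs holds on [3,3])
  i=4: ✗ (no rhs in [5,5])
  i=5: ✗ (no rhs in [6,6])
  i=6: ✗ (no rhs in [7,7])
  i=7: ✗ (lhs fails at k=7 before rhs at j=8)
  i=8: ✗ (lhs fails at k=8 before rhs at j=9)
  i=9: ✗ (no rhs in [10,10])
  i=10: ✗ (no rhs in [11,11])

0, 1, 2, 3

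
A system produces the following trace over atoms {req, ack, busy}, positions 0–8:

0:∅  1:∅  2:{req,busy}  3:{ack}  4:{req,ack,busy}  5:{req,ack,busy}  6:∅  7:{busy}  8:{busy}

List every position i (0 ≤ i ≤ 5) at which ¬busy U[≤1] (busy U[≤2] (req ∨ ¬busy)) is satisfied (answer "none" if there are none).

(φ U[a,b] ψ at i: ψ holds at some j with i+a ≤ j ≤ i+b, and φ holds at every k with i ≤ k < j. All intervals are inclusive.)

Evaluate at each i in [0,5]:
  i=0: ✓ (rhs at j=0)
  i=1: ✓ (rhs at j=1)
  i=2: ✓ (rhs at j=2)
  i=3: ✓ (rhs at j=3)
  i=4: ✓ (rhs at j=4)
  i=5: ✓ (rhs at j=5)

0, 1, 2, 3, 4, 5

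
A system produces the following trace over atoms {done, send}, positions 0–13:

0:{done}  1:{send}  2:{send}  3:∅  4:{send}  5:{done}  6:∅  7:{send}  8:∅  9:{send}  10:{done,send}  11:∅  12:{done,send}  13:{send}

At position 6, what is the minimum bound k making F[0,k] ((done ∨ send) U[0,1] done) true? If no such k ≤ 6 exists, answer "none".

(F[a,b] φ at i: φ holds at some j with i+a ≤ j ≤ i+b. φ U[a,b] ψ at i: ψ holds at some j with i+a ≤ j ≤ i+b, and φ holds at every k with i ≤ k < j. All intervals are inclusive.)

Scan j = 6,7,… for ((done ∨ send) U[0,1] done):
  j=6: fails
  j=7: fails
  j=8: fails
  j=9: holds
First hit at j=9, so smallest k = 9-6 = 3.

3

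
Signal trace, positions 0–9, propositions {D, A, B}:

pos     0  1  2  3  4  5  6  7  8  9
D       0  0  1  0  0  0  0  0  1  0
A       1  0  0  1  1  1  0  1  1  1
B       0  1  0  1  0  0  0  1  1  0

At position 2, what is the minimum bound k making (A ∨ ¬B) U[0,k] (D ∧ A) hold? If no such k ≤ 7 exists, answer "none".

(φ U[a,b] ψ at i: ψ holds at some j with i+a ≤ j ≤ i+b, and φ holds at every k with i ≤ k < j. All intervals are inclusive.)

Need earliest j ≥ 2 with (D ∧ A), and (A ∨ ¬B) at every k in [2,j-1].
  j=2: rhs fails.
  j=3: rhs fails.
  j=4: rhs fails.
  j=5: rhs fails.
  j=6: rhs fails.
  j=7: rhs fails.
  j=8: rhs holds; lhs holds on [2,7]. k = 6.

6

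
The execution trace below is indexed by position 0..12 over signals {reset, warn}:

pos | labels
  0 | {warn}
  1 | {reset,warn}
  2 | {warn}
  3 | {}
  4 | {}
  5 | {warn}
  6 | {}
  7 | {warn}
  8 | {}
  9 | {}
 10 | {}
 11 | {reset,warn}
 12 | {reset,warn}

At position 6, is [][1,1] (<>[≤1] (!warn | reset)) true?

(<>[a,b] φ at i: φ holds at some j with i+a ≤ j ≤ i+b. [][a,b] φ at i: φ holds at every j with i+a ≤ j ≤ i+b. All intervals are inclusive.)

Holds

Check <>[≤1] (!warn | reset) at every j in [7,7]:
  j=7: holds (witness at 8)
All positions satisfy it → formula holds.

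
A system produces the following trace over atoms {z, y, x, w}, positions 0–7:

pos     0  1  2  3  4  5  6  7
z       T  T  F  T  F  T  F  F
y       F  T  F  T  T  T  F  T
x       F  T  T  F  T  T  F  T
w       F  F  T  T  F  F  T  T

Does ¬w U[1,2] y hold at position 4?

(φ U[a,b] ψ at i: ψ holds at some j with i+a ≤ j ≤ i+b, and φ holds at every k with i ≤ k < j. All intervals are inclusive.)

Need some j in [5,6] with y, and ¬w at every k in [4,j-1].
  j=5: y holds; ¬w holds at every k in [4,4] → satisfied.

True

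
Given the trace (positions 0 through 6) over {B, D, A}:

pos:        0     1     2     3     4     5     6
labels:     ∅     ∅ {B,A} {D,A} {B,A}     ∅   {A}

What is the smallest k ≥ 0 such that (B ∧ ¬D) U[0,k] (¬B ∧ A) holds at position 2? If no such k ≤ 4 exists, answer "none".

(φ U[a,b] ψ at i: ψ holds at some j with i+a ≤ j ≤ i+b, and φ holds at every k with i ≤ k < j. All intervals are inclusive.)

Need earliest j ≥ 2 with (¬B ∧ A), and (B ∧ ¬D) at every k in [2,j-1].
  j=2: rhs fails.
  j=3: rhs holds; lhs holds on [2,2]. k = 1.

1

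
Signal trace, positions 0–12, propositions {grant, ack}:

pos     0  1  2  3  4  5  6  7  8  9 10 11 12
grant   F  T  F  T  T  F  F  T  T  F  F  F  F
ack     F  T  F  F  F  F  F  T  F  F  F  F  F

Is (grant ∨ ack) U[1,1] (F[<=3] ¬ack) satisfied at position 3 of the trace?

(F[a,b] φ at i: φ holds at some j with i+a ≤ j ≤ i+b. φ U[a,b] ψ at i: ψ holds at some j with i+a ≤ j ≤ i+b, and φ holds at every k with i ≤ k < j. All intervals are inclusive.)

Need some j in [4,4] with F[<=3] ¬ack, and (grant ∨ ack) at every k in [3,j-1].
  j=4: F[<=3] ¬ack holds; (grant ∨ ack) holds at every k in [3,3] → satisfied.

True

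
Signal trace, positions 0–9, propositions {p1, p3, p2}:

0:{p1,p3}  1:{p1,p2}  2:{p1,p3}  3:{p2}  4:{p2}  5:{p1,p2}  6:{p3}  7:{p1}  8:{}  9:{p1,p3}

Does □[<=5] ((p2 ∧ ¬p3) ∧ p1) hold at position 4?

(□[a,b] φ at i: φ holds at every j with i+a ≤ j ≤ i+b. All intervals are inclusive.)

Check ((p2 ∧ ¬p3) ∧ p1) at every j in [4,9]:
  j=4: false
  j=5: true
  j=6: false
  j=7: false
  j=8: false
  j=9: false
Fails at j=4 → formula fails.

Does not hold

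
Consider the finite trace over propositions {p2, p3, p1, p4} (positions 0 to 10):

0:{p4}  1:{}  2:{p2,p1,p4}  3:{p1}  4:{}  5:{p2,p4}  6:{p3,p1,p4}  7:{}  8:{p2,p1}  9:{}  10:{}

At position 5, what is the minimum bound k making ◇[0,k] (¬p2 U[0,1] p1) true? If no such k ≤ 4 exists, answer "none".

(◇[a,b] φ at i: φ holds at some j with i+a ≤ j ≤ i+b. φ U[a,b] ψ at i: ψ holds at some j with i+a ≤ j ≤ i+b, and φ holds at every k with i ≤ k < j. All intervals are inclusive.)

1

Scan j = 5,6,… for (¬p2 U[0,1] p1):
  j=5: fails
  j=6: holds
First hit at j=6, so smallest k = 6-5 = 1.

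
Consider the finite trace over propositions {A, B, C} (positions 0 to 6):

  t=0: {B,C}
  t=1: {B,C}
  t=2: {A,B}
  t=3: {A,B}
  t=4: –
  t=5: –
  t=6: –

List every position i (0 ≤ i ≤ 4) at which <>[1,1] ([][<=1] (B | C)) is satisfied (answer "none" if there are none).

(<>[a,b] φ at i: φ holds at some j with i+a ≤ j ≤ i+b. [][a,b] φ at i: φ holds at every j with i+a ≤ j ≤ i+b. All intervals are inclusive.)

Evaluate at each i in [0,4]:
  i=0: ✓ (witness j=1)
  i=1: ✓ (witness j=2)
  i=2: ✗ (none in [3,3])
  i=3: ✗ (none in [4,4])
  i=4: ✗ (none in [5,5])

0, 1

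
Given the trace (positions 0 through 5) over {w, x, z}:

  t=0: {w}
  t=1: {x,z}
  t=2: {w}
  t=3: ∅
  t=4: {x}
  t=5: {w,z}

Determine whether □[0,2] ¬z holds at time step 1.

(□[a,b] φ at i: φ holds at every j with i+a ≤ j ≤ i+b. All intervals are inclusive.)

False

Check ¬z at every j in [1,3]:
  j=1: false
  j=2: true
  j=3: true
Fails at j=1 → formula fails.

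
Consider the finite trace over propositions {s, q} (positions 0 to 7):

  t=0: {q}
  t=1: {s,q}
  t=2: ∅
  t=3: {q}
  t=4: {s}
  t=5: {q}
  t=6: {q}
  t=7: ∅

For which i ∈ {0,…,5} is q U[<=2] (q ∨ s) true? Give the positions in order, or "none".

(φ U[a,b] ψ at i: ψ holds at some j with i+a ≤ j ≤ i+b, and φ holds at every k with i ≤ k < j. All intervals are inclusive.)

0, 1, 3, 4, 5

Evaluate at each i in [0,5]:
  i=0: ✓ (rhs at j=0)
  i=1: ✓ (rhs at j=1)
  i=2: ✗ (lhs fails at k=2 before rhs at j=3)
  i=3: ✓ (rhs at j=3)
  i=4: ✓ (rhs at j=4)
  i=5: ✓ (rhs at j=5)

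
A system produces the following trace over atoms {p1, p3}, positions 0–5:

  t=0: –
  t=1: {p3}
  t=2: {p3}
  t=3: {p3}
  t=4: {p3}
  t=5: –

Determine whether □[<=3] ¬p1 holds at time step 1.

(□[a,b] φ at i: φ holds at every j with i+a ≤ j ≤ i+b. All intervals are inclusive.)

True

Check ¬p1 at every j in [1,4]:
  j=1: true
  j=2: true
  j=3: true
  j=4: true
All positions satisfy it → formula holds.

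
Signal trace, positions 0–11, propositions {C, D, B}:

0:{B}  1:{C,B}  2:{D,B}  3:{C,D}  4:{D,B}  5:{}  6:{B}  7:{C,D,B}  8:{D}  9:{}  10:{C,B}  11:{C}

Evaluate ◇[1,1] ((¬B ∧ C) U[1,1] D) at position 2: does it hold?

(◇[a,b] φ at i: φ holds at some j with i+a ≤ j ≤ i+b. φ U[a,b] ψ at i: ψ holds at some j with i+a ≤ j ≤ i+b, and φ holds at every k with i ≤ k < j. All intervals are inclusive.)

True

Check ((¬B ∧ C) U[1,1] D) at each j in [3,3]:
  j=3: holds
Found at j=3 → formula holds.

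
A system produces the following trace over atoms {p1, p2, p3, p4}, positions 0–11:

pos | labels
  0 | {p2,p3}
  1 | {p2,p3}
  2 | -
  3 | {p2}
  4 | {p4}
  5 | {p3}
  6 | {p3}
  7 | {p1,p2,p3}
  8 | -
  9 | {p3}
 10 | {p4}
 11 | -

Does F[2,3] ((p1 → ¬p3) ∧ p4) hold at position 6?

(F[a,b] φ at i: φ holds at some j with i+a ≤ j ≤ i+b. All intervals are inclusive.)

Check ((p1 → ¬p3) ∧ p4) at each j in [8,9]:
  j=8: false
  j=9: false
No position in the window satisfies it → formula fails.

False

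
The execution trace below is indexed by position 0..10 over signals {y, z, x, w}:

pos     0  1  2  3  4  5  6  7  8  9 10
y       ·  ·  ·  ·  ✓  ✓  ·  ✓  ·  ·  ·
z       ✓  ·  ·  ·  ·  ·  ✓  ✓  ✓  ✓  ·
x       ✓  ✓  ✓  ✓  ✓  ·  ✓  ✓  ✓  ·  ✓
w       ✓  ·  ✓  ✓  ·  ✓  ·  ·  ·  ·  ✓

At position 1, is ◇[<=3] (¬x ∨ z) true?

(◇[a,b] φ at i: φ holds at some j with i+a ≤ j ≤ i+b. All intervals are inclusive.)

Does not hold

Check (¬x ∨ z) at each j in [1,4]:
  j=1: false
  j=2: false
  j=3: false
  j=4: false
No position in the window satisfies it → formula fails.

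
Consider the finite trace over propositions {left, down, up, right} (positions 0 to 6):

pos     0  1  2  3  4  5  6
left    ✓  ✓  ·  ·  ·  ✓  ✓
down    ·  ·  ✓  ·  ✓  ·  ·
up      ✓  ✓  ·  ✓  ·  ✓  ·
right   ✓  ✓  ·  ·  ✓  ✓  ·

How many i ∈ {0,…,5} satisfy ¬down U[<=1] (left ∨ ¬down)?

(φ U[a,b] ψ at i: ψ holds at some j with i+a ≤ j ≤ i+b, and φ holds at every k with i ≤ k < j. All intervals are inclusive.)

4

Evaluate at each i in [0,5]:
  i=0: ✓ (rhs at j=0)
  i=1: ✓ (rhs at j=1)
  i=2: ✗ (lhs fails at k=2 before rhs at j=3)
  i=3: ✓ (rhs at j=3)
  i=4: ✗ (lhs fails at k=4 before rhs at j=5)
  i=5: ✓ (rhs at j=5)
Positions where it holds: {0, 1, 3, 5} → 4.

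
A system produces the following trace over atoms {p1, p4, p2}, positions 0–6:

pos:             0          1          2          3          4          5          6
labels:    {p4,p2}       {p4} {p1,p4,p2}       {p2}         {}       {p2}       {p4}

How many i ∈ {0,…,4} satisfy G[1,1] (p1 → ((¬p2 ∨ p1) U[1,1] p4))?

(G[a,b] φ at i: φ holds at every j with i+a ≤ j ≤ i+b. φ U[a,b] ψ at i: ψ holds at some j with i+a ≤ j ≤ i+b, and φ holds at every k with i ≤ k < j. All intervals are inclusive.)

4

Evaluate at each i in [0,4]:
  i=0: ✓ (all of [1,1])
  i=1: ✗ (fails at j=2)
  i=2: ✓ (all of [3,3])
  i=3: ✓ (all of [4,4])
  i=4: ✓ (all of [5,5])
Positions where it holds: {0, 2, 3, 4} → 4.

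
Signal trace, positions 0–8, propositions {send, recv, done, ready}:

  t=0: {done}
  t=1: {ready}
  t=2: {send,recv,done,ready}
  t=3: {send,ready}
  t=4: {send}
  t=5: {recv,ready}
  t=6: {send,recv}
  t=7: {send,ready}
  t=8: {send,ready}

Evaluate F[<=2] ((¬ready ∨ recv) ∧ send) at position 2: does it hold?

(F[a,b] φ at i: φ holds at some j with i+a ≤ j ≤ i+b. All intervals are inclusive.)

Check ((¬ready ∨ recv) ∧ send) at each j in [2,4]:
  j=2: true
  j=3: false
  j=4: true
Found at j=2 → formula holds.

Holds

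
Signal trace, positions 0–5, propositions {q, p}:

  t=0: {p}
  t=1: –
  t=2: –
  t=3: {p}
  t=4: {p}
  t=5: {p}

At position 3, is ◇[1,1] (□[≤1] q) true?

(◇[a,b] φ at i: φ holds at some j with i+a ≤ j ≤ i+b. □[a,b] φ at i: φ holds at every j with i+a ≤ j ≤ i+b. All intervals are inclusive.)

False

Check □[≤1] q at each j in [4,4]:
  j=4: fails at 4
No position in the window satisfies it → formula fails.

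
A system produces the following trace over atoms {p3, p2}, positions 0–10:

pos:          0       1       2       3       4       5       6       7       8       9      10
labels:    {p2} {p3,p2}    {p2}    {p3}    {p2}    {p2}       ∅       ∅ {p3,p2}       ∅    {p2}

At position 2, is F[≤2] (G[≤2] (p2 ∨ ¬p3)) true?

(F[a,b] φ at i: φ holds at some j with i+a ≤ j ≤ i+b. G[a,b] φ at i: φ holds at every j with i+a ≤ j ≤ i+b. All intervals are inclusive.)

Check G[≤2] (p2 ∨ ¬p3) at each j in [2,4]:
  j=2: fails at 3
  j=3: fails at 3
  j=4: holds on [4,6]
Found at j=4 → formula holds.

True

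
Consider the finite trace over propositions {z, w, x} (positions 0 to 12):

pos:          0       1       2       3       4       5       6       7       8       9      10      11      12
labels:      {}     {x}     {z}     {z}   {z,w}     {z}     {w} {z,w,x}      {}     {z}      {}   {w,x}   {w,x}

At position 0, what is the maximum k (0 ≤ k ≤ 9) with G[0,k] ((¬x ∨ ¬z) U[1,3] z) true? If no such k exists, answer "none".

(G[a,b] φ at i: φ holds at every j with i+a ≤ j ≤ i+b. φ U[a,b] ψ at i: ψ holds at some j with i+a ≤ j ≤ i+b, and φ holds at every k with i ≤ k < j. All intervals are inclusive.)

((¬x ∨ ¬z) U[1,3] z) must hold from j=0 onward; find where it first fails.
  j=0: holds
  j=1: holds
  j=2: holds
  j=3: holds
  j=4: holds
  j=5: holds
  j=6: holds
  j=7: fails
Holds on [0,6], so largest k = 6.

6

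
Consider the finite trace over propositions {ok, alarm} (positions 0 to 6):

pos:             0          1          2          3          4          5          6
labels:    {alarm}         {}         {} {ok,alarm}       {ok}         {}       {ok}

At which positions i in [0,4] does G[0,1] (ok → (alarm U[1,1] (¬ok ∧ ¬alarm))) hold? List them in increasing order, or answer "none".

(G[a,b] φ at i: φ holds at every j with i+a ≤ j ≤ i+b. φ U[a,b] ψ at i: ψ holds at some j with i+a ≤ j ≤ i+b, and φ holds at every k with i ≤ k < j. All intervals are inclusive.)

0, 1

Evaluate at each i in [0,4]:
  i=0: ✓ (all of [0,1])
  i=1: ✓ (all of [1,2])
  i=2: ✗ (fails at j=3)
  i=3: ✗ (fails at j=3)
  i=4: ✗ (fails at j=4)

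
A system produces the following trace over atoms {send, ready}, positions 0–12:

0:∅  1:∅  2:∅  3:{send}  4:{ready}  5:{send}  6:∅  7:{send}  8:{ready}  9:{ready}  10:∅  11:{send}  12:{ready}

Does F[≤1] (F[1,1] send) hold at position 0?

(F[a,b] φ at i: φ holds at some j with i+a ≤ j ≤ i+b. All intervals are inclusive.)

Does not hold

Check F[1,1] send at each j in [0,1]:
  j=0: fails (none in [1,1])
  j=1: fails (none in [2,2])
No position in the window satisfies it → formula fails.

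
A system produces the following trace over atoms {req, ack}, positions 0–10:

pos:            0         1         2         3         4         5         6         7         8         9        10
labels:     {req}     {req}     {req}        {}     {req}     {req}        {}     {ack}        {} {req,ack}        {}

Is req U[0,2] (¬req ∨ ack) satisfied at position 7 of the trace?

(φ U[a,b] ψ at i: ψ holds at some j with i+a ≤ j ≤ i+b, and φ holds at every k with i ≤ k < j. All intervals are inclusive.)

Yes

Need some j in [7,9] with (¬req ∨ ack), and req at every k in [7,j-1].
  j=7: (¬req ∨ ack) holds; no prefix to check → satisfied.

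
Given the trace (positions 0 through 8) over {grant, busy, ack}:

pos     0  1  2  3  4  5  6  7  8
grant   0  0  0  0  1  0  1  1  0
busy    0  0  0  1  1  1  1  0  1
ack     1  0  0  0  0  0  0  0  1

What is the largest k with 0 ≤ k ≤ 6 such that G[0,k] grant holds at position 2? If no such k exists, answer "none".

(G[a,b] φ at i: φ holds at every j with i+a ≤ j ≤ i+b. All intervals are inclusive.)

none

grant must hold from j=2 onward; find where it first fails.
  j=2: fails → no k works.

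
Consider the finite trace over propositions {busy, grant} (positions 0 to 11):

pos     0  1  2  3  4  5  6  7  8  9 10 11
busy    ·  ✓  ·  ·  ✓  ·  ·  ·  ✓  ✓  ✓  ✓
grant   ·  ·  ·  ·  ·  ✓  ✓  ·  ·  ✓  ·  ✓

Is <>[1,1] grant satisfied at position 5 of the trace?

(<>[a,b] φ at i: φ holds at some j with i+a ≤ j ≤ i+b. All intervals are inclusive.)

Check grant at each j in [6,6]:
  j=6: true
Found at j=6 → formula holds.

Yes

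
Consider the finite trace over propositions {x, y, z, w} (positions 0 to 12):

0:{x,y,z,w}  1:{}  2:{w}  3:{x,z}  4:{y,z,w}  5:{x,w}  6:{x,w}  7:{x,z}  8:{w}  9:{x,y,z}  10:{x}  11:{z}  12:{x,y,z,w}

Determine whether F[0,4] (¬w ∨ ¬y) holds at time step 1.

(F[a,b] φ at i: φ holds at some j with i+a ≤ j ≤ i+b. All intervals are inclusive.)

Check (¬w ∨ ¬y) at each j in [1,5]:
  j=1: true
  j=2: true
  j=3: true
  j=4: false
  j=5: true
Found at j=1 → formula holds.

Holds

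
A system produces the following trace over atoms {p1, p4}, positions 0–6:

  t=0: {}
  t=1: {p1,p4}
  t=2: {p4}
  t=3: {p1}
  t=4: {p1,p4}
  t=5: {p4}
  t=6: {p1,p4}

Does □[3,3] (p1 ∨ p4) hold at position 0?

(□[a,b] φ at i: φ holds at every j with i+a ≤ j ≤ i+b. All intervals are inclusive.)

Holds

Check (p1 ∨ p4) at every j in [3,3]:
  j=3: true
All positions satisfy it → formula holds.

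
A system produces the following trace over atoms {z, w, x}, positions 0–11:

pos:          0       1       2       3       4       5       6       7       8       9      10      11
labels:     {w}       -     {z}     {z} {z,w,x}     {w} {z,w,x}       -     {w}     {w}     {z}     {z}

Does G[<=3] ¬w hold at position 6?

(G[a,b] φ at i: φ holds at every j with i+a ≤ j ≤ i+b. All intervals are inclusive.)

Check ¬w at every j in [6,9]:
  j=6: false
  j=7: true
  j=8: false
  j=9: false
Fails at j=6 → formula fails.

No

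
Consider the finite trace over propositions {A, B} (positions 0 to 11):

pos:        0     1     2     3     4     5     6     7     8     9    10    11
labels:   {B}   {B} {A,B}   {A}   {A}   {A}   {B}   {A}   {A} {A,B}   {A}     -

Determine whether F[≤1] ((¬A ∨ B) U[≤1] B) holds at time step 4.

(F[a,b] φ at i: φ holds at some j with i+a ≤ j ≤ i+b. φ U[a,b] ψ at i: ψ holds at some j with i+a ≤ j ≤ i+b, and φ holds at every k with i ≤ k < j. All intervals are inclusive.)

False

Check ((¬A ∨ B) U[≤1] B) at each j in [4,5]:
  j=4: fails
  j=5: fails
No position in the window satisfies it → formula fails.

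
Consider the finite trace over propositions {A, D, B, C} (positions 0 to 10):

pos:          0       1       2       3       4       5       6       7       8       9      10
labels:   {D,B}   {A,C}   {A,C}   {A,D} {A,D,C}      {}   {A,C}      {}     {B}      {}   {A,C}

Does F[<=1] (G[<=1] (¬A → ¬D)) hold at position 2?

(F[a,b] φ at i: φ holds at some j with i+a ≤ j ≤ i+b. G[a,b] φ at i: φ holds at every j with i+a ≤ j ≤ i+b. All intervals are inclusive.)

Holds

Check G[<=1] (¬A → ¬D) at each j in [2,3]:
  j=2: holds on [2,3]
  j=3: holds on [3,4]
Found at j=2 → formula holds.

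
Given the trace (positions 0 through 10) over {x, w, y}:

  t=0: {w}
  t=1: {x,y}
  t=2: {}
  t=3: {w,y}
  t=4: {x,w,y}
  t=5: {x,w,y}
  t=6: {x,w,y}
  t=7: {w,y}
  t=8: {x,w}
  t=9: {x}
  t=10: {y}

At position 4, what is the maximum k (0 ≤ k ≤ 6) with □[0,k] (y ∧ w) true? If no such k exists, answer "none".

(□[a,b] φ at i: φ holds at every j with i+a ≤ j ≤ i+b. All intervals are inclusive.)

3

(y ∧ w) must hold from j=4 onward; find where it first fails.
  j=4: holds
  j=5: holds
  j=6: holds
  j=7: holds
  j=8: fails
Holds on [4,7], so largest k = 3.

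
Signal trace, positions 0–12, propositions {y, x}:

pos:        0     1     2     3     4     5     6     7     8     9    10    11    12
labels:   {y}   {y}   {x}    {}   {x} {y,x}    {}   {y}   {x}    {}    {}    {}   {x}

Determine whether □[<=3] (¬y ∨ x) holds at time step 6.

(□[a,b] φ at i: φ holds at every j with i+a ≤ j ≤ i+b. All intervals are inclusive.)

Check (¬y ∨ x) at every j in [6,9]:
  j=6: true
  j=7: false
  j=8: true
  j=9: true
Fails at j=7 → formula fails.

Does not hold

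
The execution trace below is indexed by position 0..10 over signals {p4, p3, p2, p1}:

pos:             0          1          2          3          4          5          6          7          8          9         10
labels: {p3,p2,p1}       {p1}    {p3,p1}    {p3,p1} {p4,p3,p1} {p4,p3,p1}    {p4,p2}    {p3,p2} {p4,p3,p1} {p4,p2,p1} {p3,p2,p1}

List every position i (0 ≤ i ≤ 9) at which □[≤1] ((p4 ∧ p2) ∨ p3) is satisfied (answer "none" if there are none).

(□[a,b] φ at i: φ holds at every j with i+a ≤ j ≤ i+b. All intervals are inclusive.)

2, 3, 4, 5, 6, 7, 8, 9

Evaluate at each i in [0,9]:
  i=0: ✗ (fails at j=1)
  i=1: ✗ (fails at j=1)
  i=2: ✓ (all of [2,3])
  i=3: ✓ (all of [3,4])
  i=4: ✓ (all of [4,5])
  i=5: ✓ (all of [5,6])
  i=6: ✓ (all of [6,7])
  i=7: ✓ (all of [7,8])
  i=8: ✓ (all of [8,9])
  i=9: ✓ (all of [9,10])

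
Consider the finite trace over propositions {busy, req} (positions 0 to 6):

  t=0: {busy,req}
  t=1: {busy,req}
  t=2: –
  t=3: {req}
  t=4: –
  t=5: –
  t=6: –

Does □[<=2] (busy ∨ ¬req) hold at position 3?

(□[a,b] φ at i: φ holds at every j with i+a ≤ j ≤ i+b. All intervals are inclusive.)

No

Check (busy ∨ ¬req) at every j in [3,5]:
  j=3: false
  j=4: true
  j=5: true
Fails at j=3 → formula fails.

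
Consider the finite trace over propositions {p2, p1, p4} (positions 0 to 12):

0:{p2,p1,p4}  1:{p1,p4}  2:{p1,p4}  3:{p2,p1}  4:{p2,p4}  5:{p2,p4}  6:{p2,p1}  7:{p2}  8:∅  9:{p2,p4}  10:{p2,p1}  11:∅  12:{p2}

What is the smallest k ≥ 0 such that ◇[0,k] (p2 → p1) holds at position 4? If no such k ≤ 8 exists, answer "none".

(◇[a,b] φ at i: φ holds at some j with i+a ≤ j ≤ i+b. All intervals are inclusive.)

Scan j = 4,5,… for (p2 → p1):
  j=4: fails
  j=5: fails
  j=6: holds
First hit at j=6, so smallest k = 6-4 = 2.

2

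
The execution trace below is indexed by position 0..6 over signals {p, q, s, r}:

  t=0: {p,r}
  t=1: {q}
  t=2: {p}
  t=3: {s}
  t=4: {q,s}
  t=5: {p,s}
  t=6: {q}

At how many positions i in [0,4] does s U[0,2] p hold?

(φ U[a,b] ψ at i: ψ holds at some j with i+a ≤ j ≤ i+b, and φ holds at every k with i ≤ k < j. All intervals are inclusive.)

4

Evaluate at each i in [0,4]:
  i=0: ✓ (rhs at j=0)
  i=1: ✗ (lhs fails at k=1 before rhs at j=2)
  i=2: ✓ (rhs at j=2)
  i=3: ✓ (rhs at j=5; lhs holds on [3,4])
  i=4: ✓ (rhs at j=5; lhs holds on [4,4])
Positions where it holds: {0, 2, 3, 4} → 4.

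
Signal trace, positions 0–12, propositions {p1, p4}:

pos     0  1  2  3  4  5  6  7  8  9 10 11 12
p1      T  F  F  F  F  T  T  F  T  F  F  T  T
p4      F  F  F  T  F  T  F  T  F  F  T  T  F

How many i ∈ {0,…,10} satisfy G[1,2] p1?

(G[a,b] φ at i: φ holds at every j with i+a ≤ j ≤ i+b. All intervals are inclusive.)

2

Evaluate at each i in [0,10]:
  i=0: ✗ (fails at j=1)
  i=1: ✗ (fails at j=2)
  i=2: ✗ (fails at j=3)
  i=3: ✗ (fails at j=4)
  i=4: ✓ (all of [5,6])
  i=5: ✗ (fails at j=7)
  i=6: ✗ (fails at j=7)
  i=7: ✗ (fails at j=9)
  i=8: ✗ (fails at j=9)
  i=9: ✗ (fails at j=10)
  i=10: ✓ (all of [11,12])
Positions where it holds: {4, 10} → 2.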